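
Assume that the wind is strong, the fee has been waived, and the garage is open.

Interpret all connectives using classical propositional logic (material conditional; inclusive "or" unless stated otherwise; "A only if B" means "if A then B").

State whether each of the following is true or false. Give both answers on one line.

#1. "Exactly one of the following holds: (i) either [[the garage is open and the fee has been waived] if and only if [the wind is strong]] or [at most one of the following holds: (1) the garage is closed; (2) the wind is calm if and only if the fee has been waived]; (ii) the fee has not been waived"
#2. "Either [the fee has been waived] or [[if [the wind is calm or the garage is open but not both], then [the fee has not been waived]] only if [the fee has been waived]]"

#1 True / #2 True

Let R = "the garage is closed" (False), Q = "the fee has been waived" (True), P = "the wind is strong" (True).

#1: This is (((not R and Q) iff P) or (R nand (not P iff Q))) xor not Q.

not R = not False = True
not R and Q = True and True = True
(not R and Q) iff P = True iff True = True
not P = not True = False
not P iff Q = False iff True = False
R nand (not P iff Q) = False nand False = True
((not R and Q) iff P) or (R nand (not P iff Q)) = True or True = True
not Q = not True = False
(((not R and Q) iff P) or (R nand (not P iff Q))) xor not Q = True xor False = True
Hence #1 is true.

#2: Parsed as Q or (((not P xor not R) -> not Q) -> Q)

not P = not True = False
not R = not False = True
not P xor not R = False xor True = True
not Q = not True = False
(not P xor not R) -> not Q = True -> False = False
((not P xor not R) -> not Q) -> Q = False -> True = True
Q or (((not P xor not R) -> not Q) -> Q) = True or True = True
Thus #2 is true.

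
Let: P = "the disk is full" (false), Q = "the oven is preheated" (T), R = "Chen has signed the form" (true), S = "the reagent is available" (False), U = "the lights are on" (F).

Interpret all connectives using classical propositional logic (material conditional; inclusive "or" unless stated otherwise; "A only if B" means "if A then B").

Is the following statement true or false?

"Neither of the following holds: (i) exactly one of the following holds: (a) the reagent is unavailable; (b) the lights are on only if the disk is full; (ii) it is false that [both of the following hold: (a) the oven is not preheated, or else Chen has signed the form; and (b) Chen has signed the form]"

This is (~S xor (U -> P)) nor ~((~Q | R) & R).

~S = ~F = T
U -> P = F -> F = T
~S xor (U -> P) = T xor T = F
~Q = ~T = F
~Q | R = F | T = T
(~Q | R) & R = T & T = T
~((~Q | R) & R) = ~T = F
(~S xor (U -> P)) nor ~((~Q | R) & R) = F nor F = T

True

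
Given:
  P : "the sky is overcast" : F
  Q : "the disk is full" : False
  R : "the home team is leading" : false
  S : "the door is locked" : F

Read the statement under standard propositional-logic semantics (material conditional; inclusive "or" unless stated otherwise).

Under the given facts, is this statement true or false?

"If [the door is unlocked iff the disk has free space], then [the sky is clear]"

This is (~S <-> ~Q) -> ~P.

~S = ~F = T
~Q = ~F = T
~S <-> ~Q = T <-> T = T
~P = ~F = T
(~S <-> ~Q) -> ~P = T -> T = T

true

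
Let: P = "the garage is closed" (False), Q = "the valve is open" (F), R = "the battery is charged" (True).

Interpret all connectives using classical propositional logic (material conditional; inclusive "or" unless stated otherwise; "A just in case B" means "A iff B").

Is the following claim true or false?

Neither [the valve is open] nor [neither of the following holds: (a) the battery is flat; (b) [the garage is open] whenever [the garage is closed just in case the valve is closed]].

True.

Values: Q=False, R=True, P=False.
Formalization: Q nor (not R nor ((P iff not Q) -> not P))

not R = not True = False
not Q = not False = True
P iff not Q = False iff True = False
not P = not False = True
(P iff not Q) -> not P = False -> True = True
not R nor ((P iff not Q) -> not P) = False nor True = False
Q nor (not R nor ((P iff not Q) -> not P)) = False nor False = True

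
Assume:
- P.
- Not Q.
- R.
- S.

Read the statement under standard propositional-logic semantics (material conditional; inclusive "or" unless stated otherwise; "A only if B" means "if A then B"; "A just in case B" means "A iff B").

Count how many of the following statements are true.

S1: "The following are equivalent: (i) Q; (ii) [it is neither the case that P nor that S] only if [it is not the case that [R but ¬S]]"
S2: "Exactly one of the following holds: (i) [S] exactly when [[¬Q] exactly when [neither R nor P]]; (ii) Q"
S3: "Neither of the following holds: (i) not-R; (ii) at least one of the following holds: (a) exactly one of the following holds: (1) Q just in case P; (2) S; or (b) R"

0

S1: Formalization: Q ↔ ((P ↓ S) → ¬(R ∧ ¬S))

P ↓ S = T ↓ T = F
¬S = ¬T = F
R ∧ ¬S = T ∧ F = F
¬(R ∧ ¬S) = ¬F = T
(P ↓ S) → ¬(R ∧ ¬S) = F → T = T
Q ↔ ((P ↓ S) → ¬(R ∧ ¬S)) = F ↔ T = F
So S1 is false.

S2: Parsed as (S ↔ (¬Q ↔ (R ↓ P))) ⊕ Q

¬Q = ¬F = T
R ↓ P = T ↓ T = F
¬Q ↔ (R ↓ P) = T ↔ F = F
S ↔ (¬Q ↔ (R ↓ P)) = T ↔ F = F
(S ↔ (¬Q ↔ (R ↓ P))) ⊕ Q = F ⊕ F = F
So S2 is false.

S3: In symbols: ¬R ↓ (((Q ↔ P) ⊕ S) ∨ R)

¬R = ¬T = F
Q ↔ P = F ↔ T = F
(Q ↔ P) ⊕ S = F ⊕ T = T
((Q ↔ P) ⊕ S) ∨ R = T ∨ T = T
¬R ↓ (((Q ↔ P) ⊕ S) ∨ R) = F ↓ T = F
Hence S3 is false.

0 of the 3 statements are true (none).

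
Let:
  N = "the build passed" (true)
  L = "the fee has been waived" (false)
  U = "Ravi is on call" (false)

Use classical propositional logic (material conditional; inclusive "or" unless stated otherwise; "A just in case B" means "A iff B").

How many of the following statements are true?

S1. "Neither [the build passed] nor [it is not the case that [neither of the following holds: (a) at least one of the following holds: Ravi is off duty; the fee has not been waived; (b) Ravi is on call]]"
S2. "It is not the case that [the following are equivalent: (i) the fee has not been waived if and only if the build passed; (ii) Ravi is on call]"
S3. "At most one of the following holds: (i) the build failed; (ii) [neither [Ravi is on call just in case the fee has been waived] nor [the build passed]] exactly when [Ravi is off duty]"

S1: This is N ↓ ¬((¬U ∨ ¬L) ↓ U).

¬U = ¬F = T
¬L = ¬F = T
¬U ∨ ¬L = T ∨ T = T
(¬U ∨ ¬L) ↓ U = T ↓ F = F
¬((¬U ∨ ¬L) ↓ U) = ¬F = T
N ↓ ¬((¬U ∨ ¬L) ↓ U) = T ↓ T = F
Thus S1 is false.

S2: This is ¬((¬L ↔ N) ↔ U).

¬L = ¬F = T
¬L ↔ N = T ↔ T = T
(¬L ↔ N) ↔ U = T ↔ F = F
¬((¬L ↔ N) ↔ U) = ¬F = T
Hence S2 is true.

S3: This is ¬N ↑ (((U ↔ L) ↓ N) ↔ ¬U).

¬N = ¬T = F
U ↔ L = F ↔ F = T
(U ↔ L) ↓ N = T ↓ T = F
¬U = ¬F = T
((U ↔ L) ↓ N) ↔ ¬U = F ↔ T = F
¬N ↑ (((U ↔ L) ↓ N) ↔ ¬U) = F ↑ F = T
Hence S3 is true.

Count: 2.

2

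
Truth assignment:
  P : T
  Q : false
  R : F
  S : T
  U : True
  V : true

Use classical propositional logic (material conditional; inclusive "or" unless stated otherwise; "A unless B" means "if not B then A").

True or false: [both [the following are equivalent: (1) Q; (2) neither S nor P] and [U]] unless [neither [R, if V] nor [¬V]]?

In symbols: ((Q ↔ (S ↓ P)) ∧ U) ∨ ((V → R) ↓ ¬V)

S ↓ P = T ↓ T = F
Q ↔ (S ↓ P) = F ↔ F = T
(Q ↔ (S ↓ P)) ∧ U = T ∧ T = T
V → R = T → F = F
¬V = ¬T = F
(V → R) ↓ ¬V = F ↓ F = T
((Q ↔ (S ↓ P)) ∧ U) ∨ ((V → R) ↓ ¬V) = T ∨ T = T

True.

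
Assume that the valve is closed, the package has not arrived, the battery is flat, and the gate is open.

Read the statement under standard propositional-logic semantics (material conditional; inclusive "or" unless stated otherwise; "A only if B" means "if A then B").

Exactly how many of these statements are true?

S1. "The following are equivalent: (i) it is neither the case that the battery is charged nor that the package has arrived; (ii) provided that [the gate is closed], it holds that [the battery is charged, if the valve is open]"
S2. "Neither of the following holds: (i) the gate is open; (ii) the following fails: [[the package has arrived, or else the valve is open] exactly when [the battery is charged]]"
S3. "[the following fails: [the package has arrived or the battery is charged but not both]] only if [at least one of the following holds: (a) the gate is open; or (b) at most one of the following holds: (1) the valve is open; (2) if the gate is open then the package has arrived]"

Let S = "the battery is charged" (F), N = "the package has arrived" (F), R = "the gate is open" (T), V = "the valve is open" (F).

S1: Formalization: (S nor N) <-> (~R -> (V -> S))

S nor N = F nor F = T
~R = ~T = F
V -> S = F -> F = T
~R -> (V -> S) = F -> T = T
(S nor N) <-> (~R -> (V -> S)) = T <-> T = T
Hence S1 is true.

S2: Parsed as R nor ~((N | V) <-> S)

N | V = F | F = F
(N | V) <-> S = F <-> F = T
~((N | V) <-> S) = ~T = F
R nor ~((N | V) <-> S) = T nor F = F
Hence S2 is false.

S3: Formalization: ~(N xor S) -> (R | (V nand (R -> N)))

N xor S = F xor F = F
~(N xor S) = ~F = T
R -> N = T -> F = F
V nand (R -> N) = F nand F = T
R | (V nand (R -> N)) = T | T = T
~(N xor S) -> (R | (V nand (R -> N))) = T -> T = T
Hence S3 is true.

2 of the 3 statements are true.

2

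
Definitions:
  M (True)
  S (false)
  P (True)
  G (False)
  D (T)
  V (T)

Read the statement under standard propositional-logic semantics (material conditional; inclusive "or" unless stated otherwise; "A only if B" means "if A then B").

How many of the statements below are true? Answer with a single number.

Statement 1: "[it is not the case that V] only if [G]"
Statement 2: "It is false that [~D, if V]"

2

Statement 1: This is ¬V → G.

¬V = ¬T = F
¬V → G = F → F = T
So Statement 1 is true.

Statement 2: This is ¬(V → ¬D).

¬D = ¬T = F
V → ¬D = T → F = F
¬(V → ¬D) = ¬F = T
So Statement 2 is true.

2 of the 2 statements are true (Statement 1, Statement 2).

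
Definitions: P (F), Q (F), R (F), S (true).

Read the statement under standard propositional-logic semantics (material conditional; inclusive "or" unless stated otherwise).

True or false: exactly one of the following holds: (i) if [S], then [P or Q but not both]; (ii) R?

Values: S=True, P=False, Q=False, R=False.
Parsed as (S -> (P xor Q)) xor R

P xor Q = False xor False = False
S -> (P xor Q) = True -> False = False
(S -> (P xor Q)) xor R = False xor False = False

False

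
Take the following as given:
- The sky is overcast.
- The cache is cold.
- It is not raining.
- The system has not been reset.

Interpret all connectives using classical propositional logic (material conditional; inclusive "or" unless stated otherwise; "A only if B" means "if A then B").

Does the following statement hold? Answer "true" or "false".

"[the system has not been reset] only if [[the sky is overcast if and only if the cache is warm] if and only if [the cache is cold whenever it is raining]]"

False.

Let S = "the system has been reset" (False), P = "the sky is overcast" (True), Q = "the cache is warm" (False), R = "it is raining" (False).
Parsed as not S -> ((P iff Q) iff (R -> not Q))

not S = not False = True
P iff Q = True iff False = False
not Q = not False = True
R -> not Q = False -> True = True
(P iff Q) iff (R -> not Q) = False iff True = False
not S -> ((P iff Q) iff (R -> not Q)) = True -> False = False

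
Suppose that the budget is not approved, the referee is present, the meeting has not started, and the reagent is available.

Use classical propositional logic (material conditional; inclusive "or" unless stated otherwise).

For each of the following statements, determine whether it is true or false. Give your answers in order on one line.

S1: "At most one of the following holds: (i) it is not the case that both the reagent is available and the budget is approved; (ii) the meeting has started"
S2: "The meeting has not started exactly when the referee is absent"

S1 true / S2 false

Let S = "the reagent is available" (True), P = "the budget is approved" (False), R = "the meeting has started" (False), Q = "the referee is present" (True).

S1: Formalization: (S nand P) nand R

S nand P = True nand False = True
(S nand P) nand R = True nand False = True
Thus S1 is true.

S2: Formalization: not R iff not Q

not R = not False = True
not Q = not True = False
not R iff not Q = True iff False = False
Thus S2 is false.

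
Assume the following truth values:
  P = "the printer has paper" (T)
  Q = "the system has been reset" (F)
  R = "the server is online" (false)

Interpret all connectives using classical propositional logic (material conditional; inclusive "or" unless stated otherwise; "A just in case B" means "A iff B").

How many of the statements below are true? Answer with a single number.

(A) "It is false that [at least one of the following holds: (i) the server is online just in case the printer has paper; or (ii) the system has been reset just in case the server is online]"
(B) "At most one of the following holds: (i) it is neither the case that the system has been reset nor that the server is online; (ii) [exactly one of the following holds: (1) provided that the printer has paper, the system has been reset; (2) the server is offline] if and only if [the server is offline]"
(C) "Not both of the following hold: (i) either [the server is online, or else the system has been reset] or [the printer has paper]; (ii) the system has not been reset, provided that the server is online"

0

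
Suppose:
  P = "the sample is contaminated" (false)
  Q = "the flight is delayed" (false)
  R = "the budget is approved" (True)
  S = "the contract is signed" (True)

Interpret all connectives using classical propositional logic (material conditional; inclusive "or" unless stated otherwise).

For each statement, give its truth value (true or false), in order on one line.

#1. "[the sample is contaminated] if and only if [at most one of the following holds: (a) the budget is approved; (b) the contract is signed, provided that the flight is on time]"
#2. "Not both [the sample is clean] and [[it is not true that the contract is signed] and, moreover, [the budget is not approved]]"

#1: This is P ↔ (R ↑ (¬Q → S)).

¬Q = ¬F = T
¬Q → S = T → T = T
R ↑ (¬Q → S) = T ↑ T = F
P ↔ (R ↑ (¬Q → S)) = F ↔ F = T
Thus #1 is true.

#2: Parsed as ¬P ↑ (¬S ∧ ¬R)

¬P = ¬F = T
¬S = ¬T = F
¬R = ¬T = F
¬S ∧ ¬R = F ∧ F = F
¬P ↑ (¬S ∧ ¬R) = T ↑ F = T
Hence #2 is true.

#1 T; #2 T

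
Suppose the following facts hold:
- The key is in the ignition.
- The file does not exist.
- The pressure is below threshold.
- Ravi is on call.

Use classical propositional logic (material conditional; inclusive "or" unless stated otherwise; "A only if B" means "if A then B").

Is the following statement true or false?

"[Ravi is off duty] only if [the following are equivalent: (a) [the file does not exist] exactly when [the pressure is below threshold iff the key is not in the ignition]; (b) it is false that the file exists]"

Let S = "Ravi is on call" (T), Q = "the file exists" (F), R = "the pressure is above threshold" (F), P = "the key is in the ignition" (T).
Parsed as ~S -> ((~Q <-> (~R <-> ~P)) <-> ~Q)

~S = ~T = F
~Q = ~F = T
~R = ~F = T
~P = ~T = F
~R <-> ~P = T <-> F = F
~Q <-> (~R <-> ~P) = T <-> F = F
~Q = ~F = T
(~Q <-> (~R <-> ~P)) <-> ~Q = F <-> T = F
~S -> ((~Q <-> (~R <-> ~P)) <-> ~Q) = F -> F = T

true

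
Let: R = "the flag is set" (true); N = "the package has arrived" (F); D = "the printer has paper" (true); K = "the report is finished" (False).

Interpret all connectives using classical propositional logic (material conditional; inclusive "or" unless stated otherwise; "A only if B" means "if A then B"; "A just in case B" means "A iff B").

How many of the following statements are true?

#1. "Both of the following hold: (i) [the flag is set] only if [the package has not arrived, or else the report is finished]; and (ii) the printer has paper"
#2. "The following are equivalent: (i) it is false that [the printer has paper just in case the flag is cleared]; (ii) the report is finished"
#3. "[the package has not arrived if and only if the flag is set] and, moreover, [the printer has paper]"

#1: Parsed as (R -> (not N or K)) and D

not N = not False = True
not N or K = True or False = True
R -> (not N or K) = True -> True = True
(R -> (not N or K)) and D = True and True = True
So #1 is true.

#2: Parsed as not (D iff not R) iff K

not R = not True = False
D iff not R = True iff False = False
not (D iff not R) = not False = True
not (D iff not R) iff K = True iff False = False
So #2 is false.

#3: This is (not N iff R) and D.

not N = not False = True
not N iff R = True iff True = True
(not N iff R) and D = True and True = True
Hence #3 is true.

Count: 2.

2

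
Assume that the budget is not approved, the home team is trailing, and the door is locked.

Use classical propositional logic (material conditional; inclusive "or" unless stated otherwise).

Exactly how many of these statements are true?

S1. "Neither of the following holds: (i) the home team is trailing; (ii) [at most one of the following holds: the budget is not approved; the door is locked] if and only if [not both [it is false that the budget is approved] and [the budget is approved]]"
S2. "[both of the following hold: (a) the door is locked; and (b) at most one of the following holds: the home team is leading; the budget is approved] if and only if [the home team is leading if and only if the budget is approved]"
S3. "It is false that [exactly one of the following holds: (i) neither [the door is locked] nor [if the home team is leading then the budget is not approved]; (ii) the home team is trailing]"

1

Let R = "the home team is leading" (False), P = "the budget is approved" (False), V = "the door is locked" (True).

S1: Formalization: not R nor ((not P nand V) iff (not P nand P))

not R = not False = True
not P = not False = True
not P nand V = True nand True = False
not P = not False = True
not P nand P = True nand False = True
(not P nand V) iff (not P nand P) = False iff True = False
not R nor ((not P nand V) iff (not P nand P)) = True nor False = False
Thus S1 is false.

S2: Parsed as (V and (R nand P)) iff (R iff P)

R nand P = False nand False = True
V and (R nand P) = True and True = True
R iff P = False iff False = True
(V and (R nand P)) iff (R iff P) = True iff True = True
Thus S2 is true.

S3: In symbols: not ((V nor (R -> not P)) xor not R)

not P = not False = True
R -> not P = False -> True = True
V nor (R -> not P) = True nor True = False
not R = not False = True
(V nor (R -> not P)) xor not R = False xor True = True
not ((V nor (R -> not P)) xor not R) = not True = False
So S3 is false.

1 of the 3 statements is true.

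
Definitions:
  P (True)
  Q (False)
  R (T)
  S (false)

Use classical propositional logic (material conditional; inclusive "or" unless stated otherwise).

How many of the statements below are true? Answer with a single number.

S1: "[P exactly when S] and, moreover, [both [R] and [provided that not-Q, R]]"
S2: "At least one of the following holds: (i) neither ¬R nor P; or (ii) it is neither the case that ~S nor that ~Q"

S1: Formalization: (P ↔ S) ∧ (R ∧ (¬Q → R))

P ↔ S = T ↔ F = F
¬Q = ¬F = T
¬Q → R = T → T = T
R ∧ (¬Q → R) = T ∧ T = T
(P ↔ S) ∧ (R ∧ (¬Q → R)) = F ∧ T = F
So S1 is false.

S2: This is (¬R ↓ P) ∨ (¬S ↓ ¬Q).

¬R = ¬T = F
¬R ↓ P = F ↓ T = F
¬S = ¬F = T
¬Q = ¬F = T
¬S ↓ ¬Q = T ↓ T = F
(¬R ↓ P) ∨ (¬S ↓ ¬Q) = F ∨ F = F
Thus S2 is false.

0 of the 2 statements are true (none).

0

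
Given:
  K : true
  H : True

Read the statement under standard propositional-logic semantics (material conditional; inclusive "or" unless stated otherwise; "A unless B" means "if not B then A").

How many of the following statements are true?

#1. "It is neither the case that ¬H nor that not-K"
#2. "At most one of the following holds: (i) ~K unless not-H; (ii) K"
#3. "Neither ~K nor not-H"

3

#1: This is ¬H ↓ ¬K.

¬H = ¬T = F
¬K = ¬T = F
¬H ↓ ¬K = F ↓ F = T
Hence #1 is true.

#2: This is (¬K ∨ ¬H) ↑ K.

¬K = ¬T = F
¬H = ¬T = F
¬K ∨ ¬H = F ∨ F = F
(¬K ∨ ¬H) ↑ K = F ↑ T = T
Thus #2 is true.

#3: Formalization: ¬K ↓ ¬H

¬K = ¬T = F
¬H = ¬T = F
¬K ↓ ¬H = F ↓ F = T
Thus #3 is true.

True statements: 3 (#1, #2, #3).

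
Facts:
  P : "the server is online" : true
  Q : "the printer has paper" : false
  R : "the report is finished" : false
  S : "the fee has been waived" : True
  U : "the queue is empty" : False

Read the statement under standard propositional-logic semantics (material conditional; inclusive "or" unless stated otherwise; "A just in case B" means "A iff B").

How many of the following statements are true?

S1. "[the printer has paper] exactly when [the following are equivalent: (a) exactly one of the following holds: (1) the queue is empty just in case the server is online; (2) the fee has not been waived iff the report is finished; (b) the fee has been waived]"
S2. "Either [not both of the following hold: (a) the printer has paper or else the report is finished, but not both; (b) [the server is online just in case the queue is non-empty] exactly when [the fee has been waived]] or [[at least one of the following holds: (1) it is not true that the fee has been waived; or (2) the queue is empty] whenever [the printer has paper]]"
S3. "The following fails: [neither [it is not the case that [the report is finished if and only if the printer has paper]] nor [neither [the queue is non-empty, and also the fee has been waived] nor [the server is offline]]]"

1

S1: In symbols: Q iff (((U iff P) xor (not S iff R)) iff S)

U iff P = False iff True = False
not S = not True = False
not S iff R = False iff False = True
(U iff P) xor (not S iff R) = False xor True = True
((U iff P) xor (not S iff R)) iff S = True iff True = True
Q iff (((U iff P) xor (not S iff R)) iff S) = False iff True = False
Hence S1 is false.

S2: Formalization: ((Q xor R) nand ((P iff not U) iff S)) or (Q -> (not S or U))

Q xor R = False xor False = False
not U = not False = True
P iff not U = True iff True = True
(P iff not U) iff S = True iff True = True
(Q xor R) nand ((P iff not U) iff S) = False nand True = True
not S = not True = False
not S or U = False or False = False
Q -> (not S or U) = False -> False = True
((Q xor R) nand ((P iff not U) iff S)) or (Q -> (not S or U)) = True or True = True
Hence S2 is true.

S3: Parsed as not (not (R iff Q) nor ((not U and S) nor not P))

R iff Q = False iff False = True
not (R iff Q) = not True = False
not U = not False = True
not U and S = True and True = True
not P = not True = False
(not U and S) nor not P = True nor False = False
not (R iff Q) nor ((not U and S) nor not P) = False nor False = True
not (not (R iff Q) nor ((not U and S) nor not P)) = not True = False
Hence S3 is false.

Count: 1.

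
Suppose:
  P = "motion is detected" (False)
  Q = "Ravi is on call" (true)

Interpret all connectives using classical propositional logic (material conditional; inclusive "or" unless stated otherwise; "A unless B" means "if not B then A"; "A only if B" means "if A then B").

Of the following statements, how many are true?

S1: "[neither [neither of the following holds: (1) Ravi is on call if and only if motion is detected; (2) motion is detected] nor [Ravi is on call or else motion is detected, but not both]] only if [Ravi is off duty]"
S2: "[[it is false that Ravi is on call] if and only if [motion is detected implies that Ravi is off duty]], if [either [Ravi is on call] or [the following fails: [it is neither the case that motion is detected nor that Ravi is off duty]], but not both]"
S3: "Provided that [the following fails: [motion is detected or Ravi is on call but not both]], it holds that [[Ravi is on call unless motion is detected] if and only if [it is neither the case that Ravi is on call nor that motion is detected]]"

2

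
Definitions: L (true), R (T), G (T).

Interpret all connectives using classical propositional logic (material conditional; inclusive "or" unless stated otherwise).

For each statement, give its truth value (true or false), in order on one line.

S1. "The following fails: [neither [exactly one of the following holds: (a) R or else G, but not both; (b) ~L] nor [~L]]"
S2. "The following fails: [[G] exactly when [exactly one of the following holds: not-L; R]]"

S1 False, S2 False

S1: Formalization: ~(((R xor G) xor ~L) nor ~L)

R xor G = T xor T = F
~L = ~T = F
(R xor G) xor ~L = F xor F = F
~L = ~T = F
((R xor G) xor ~L) nor ~L = F nor F = T
~(((R xor G) xor ~L) nor ~L) = ~T = F
So S1 is false.

S2: This is ~(G <-> (~L xor R)).

~L = ~T = F
~L xor R = F xor T = T
G <-> (~L xor R) = T <-> T = T
~(G <-> (~L xor R)) = ~T = F
Thus S2 is false.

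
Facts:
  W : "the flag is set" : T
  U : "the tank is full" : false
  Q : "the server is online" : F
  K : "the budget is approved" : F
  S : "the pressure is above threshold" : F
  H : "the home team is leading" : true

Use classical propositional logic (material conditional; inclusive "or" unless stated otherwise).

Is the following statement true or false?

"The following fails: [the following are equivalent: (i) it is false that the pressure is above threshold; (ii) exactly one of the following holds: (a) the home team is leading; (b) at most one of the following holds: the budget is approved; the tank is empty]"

True

Parsed as not (not S iff (H xor (K nand not U)))

not S = not False = True
not U = not False = True
K nand not U = False nand True = True
H xor (K nand not U) = True xor True = False
not S iff (H xor (K nand not U)) = True iff False = False
not (not S iff (H xor (K nand not U))) = not False = True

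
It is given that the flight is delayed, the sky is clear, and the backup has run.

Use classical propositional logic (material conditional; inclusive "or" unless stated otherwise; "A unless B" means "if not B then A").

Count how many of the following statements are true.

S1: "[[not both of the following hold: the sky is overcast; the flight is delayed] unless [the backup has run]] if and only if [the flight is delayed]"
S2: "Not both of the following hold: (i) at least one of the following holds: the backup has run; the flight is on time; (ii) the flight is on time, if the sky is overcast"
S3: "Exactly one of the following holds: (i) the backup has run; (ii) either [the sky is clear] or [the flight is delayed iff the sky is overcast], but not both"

1

Let P = "the sky is overcast" (F), V = "the flight is delayed" (T), G = "the backup has run" (T).

S1: Formalization: ((P nand V) | G) <-> V

P nand V = F nand T = T
(P nand V) | G = T | T = T
((P nand V) | G) <-> V = T <-> T = T
Thus S1 is true.

S2: In symbols: (G | ~V) nand (P -> ~V)

~V = ~T = F
G | ~V = T | F = T
~V = ~T = F
P -> ~V = F -> F = T
(G | ~V) nand (P -> ~V) = T nand T = F
Thus S2 is false.

S3: Parsed as G xor (~P xor (V <-> P))

~P = ~F = T
V <-> P = T <-> F = F
~P xor (V <-> P) = T xor F = T
G xor (~P xor (V <-> P)) = T xor T = F
So S3 is false.

True statements: 1.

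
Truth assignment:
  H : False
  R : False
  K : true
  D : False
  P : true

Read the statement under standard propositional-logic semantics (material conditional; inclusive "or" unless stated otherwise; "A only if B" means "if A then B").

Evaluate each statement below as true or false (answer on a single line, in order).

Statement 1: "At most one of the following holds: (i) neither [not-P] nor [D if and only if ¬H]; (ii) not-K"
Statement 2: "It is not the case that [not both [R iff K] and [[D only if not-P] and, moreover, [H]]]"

Statement 1: In symbols: (~P nor (D <-> ~H)) nand ~K

~P = ~T = F
~H = ~F = T
D <-> ~H = F <-> T = F
~P nor (D <-> ~H) = F nor F = T
~K = ~T = F
(~P nor (D <-> ~H)) nand ~K = T nand F = T
Thus Statement 1 is true.

Statement 2: Formalization: ~((R <-> K) nand ((D -> ~P) & H))

R <-> K = F <-> T = F
~P = ~T = F
D -> ~P = F -> F = T
(D -> ~P) & H = T & F = F
(R <-> K) nand ((D -> ~P) & H) = F nand F = T
~((R <-> K) nand ((D -> ~P) & H)) = ~T = F
So Statement 2 is false.

Statement 1 true, Statement 2 false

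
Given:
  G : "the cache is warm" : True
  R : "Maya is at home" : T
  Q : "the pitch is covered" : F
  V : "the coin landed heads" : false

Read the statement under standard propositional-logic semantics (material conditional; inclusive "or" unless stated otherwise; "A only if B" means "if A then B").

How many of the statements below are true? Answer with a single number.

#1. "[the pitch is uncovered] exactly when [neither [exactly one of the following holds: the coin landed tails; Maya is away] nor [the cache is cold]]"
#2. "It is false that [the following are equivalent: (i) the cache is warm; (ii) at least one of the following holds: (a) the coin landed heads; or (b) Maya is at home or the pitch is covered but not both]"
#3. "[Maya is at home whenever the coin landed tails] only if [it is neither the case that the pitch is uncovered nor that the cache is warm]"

#1: This is ~Q <-> ((~V xor ~R) nor ~G).

~Q = ~F = T
~V = ~F = T
~R = ~T = F
~V xor ~R = T xor F = T
~G = ~T = F
(~V xor ~R) nor ~G = T nor F = F
~Q <-> ((~V xor ~R) nor ~G) = T <-> F = F
So #1 is false.

#2: Parsed as ~(G <-> (V | (R xor Q)))

R xor Q = T xor F = T
V | (R xor Q) = F | T = T
G <-> (V | (R xor Q)) = T <-> T = T
~(G <-> (V | (R xor Q))) = ~T = F
So #2 is false.

#3: Formalization: (~V -> R) -> (~Q nor G)

~V = ~F = T
~V -> R = T -> T = T
~Q = ~F = T
~Q nor G = T nor T = F
(~V -> R) -> (~Q nor G) = T -> F = F
Hence #3 is false.

0 of the 3 statements are true (none).

0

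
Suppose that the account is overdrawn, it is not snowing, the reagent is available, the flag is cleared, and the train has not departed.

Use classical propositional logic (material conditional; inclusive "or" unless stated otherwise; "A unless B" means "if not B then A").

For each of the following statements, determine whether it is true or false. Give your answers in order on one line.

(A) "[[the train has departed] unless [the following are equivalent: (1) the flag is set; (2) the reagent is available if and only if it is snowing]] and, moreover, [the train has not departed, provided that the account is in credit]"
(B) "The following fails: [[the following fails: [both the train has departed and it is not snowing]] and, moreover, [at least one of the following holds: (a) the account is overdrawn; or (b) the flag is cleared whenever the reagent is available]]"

(A) True, (B) False

Let U = "the train has departed" (F), S = "the flag is set" (F), R = "the reagent is available" (T), Q = "it is snowing" (F), P = "the account is overdrawn" (T).

(A): Parsed as (U ∨ (S ↔ (R ↔ Q))) ∧ (¬P → ¬U)

R ↔ Q = T ↔ F = F
S ↔ (R ↔ Q) = F ↔ F = T
U ∨ (S ↔ (R ↔ Q)) = F ∨ T = T
¬P = ¬T = F
¬U = ¬F = T
¬P → ¬U = F → T = T
(U ∨ (S ↔ (R ↔ Q))) ∧ (¬P → ¬U) = T ∧ T = T
Hence (A) is true.

(B): In symbols: ¬(¬(U ∧ ¬Q) ∧ (P ∨ (R → ¬S)))

¬Q = ¬F = T
U ∧ ¬Q = F ∧ T = F
¬(U ∧ ¬Q) = ¬F = T
¬S = ¬F = T
R → ¬S = T → T = T
P ∨ (R → ¬S) = T ∨ T = T
¬(U ∧ ¬Q) ∧ (P ∨ (R → ¬S)) = T ∧ T = T
¬(¬(U ∧ ¬Q) ∧ (P ∨ (R → ¬S))) = ¬T = F
Hence (B) is false.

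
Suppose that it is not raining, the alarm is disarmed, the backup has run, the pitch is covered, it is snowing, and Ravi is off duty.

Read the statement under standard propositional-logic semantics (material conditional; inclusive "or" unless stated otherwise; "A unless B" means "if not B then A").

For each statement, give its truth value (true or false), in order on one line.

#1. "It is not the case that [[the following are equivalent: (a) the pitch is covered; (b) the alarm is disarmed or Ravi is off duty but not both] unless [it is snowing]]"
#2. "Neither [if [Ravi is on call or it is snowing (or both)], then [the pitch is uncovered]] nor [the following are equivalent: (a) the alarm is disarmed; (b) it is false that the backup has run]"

#1 False, #2 True

Let G = "the pitch is covered" (T), H = "the alarm is armed" (F), V = "Ravi is on call" (F), R = "it is snowing" (T), U = "the backup has run" (T).

#1: Parsed as ¬((G ↔ (¬H ⊕ ¬V)) ∨ R)

¬H = ¬F = T
¬V = ¬F = T
¬H ⊕ ¬V = T ⊕ T = F
G ↔ (¬H ⊕ ¬V) = T ↔ F = F
(G ↔ (¬H ⊕ ¬V)) ∨ R = F ∨ T = T
¬((G ↔ (¬H ⊕ ¬V)) ∨ R) = ¬T = F
So #1 is false.

#2: Parsed as ((V ∨ R) → ¬G) ↓ (¬H ↔ ¬U)

V ∨ R = F ∨ T = T
¬G = ¬T = F
(V ∨ R) → ¬G = T → F = F
¬H = ¬F = T
¬U = ¬T = F
¬H ↔ ¬U = T ↔ F = F
((V ∨ R) → ¬G) ↓ (¬H ↔ ¬U) = F ↓ F = T
Hence #2 is true.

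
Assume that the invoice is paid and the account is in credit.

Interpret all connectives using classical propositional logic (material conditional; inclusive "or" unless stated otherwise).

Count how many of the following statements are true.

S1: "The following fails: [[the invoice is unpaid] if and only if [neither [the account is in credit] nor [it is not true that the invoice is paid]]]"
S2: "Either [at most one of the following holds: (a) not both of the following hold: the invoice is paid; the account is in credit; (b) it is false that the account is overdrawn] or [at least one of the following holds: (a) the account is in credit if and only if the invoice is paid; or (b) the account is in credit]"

Let P = "the invoice is paid" (T), Q = "the account is overdrawn" (F).

S1: In symbols: ¬(¬P ↔ (¬Q ↓ ¬P))

¬P = ¬T = F
¬Q = ¬F = T
¬P = ¬T = F
¬Q ↓ ¬P = T ↓ F = F
¬P ↔ (¬Q ↓ ¬P) = F ↔ F = T
¬(¬P ↔ (¬Q ↓ ¬P)) = ¬T = F
Thus S1 is false.

S2: Formalization: ((P ↑ ¬Q) ↑ ¬Q) ∨ ((¬Q ↔ P) ∨ ¬Q)

¬Q = ¬F = T
P ↑ ¬Q = T ↑ T = F
¬Q = ¬F = T
(P ↑ ¬Q) ↑ ¬Q = F ↑ T = T
¬Q = ¬F = T
¬Q ↔ P = T ↔ T = T
¬Q = ¬F = T
(¬Q ↔ P) ∨ ¬Q = T ∨ T = T
((P ↑ ¬Q) ↑ ¬Q) ∨ ((¬Q ↔ P) ∨ ¬Q) = T ∨ T = T
Thus S2 is true.

Count: 1.

1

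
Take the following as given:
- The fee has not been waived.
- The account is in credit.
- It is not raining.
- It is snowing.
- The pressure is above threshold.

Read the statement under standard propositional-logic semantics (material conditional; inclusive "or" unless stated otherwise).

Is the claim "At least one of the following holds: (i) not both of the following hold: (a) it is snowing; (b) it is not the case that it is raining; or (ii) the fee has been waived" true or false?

false

Let S = "it is snowing" (T), R = "it is raining" (F), P = "the fee has been waived" (F).
Parsed as (S nand ~R) | P

~R = ~F = T
S nand ~R = T nand T = F
(S nand ~R) | P = F | F = F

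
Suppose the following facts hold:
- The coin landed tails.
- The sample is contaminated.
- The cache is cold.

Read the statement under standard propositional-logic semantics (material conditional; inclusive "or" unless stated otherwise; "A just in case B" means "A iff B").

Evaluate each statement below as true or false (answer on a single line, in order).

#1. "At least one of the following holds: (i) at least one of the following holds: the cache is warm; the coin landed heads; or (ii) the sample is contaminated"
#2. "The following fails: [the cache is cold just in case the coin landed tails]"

#1 T, #2 F

Let R = "the cache is warm" (F), P = "the coin landed heads" (F), Q = "the sample is contaminated" (T).

#1: This is (R ∨ P) ∨ Q.

R ∨ P = F ∨ F = F
(R ∨ P) ∨ Q = F ∨ T = T
Thus #1 is true.

#2: This is ¬(¬R ↔ ¬P).

¬R = ¬F = T
¬P = ¬F = T
¬R ↔ ¬P = T ↔ T = T
¬(¬R ↔ ¬P) = ¬T = F
So #2 is false.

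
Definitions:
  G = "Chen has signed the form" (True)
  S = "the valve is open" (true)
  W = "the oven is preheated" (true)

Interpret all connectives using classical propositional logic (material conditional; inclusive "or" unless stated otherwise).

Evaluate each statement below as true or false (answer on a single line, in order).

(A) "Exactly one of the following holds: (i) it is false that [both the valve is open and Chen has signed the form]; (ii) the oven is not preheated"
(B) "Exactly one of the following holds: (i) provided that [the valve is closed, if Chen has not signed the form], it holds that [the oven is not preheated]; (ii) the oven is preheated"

(A) False; (B) True

(A): This is not (S and G) xor not W.

S and G = True and True = True
not (S and G) = not True = False
not W = not True = False
not (S and G) xor not W = False xor False = False
So (A) is false.

(B): Parsed as ((not G -> not S) -> not W) xor W

not G = not True = False
not S = not True = False
not G -> not S = False -> False = True
not W = not True = False
(not G -> not S) -> not W = True -> False = False
((not G -> not S) -> not W) xor W = False xor True = True
Hence (B) is true.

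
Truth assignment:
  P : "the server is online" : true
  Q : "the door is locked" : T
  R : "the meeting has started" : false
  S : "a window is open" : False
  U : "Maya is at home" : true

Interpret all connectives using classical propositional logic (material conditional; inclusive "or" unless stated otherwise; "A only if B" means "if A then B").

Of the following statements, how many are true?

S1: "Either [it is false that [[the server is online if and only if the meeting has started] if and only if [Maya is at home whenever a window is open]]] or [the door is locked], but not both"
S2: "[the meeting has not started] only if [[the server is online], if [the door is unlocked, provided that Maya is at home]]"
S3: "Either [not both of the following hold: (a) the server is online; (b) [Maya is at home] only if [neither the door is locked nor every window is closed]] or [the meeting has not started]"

S1: In symbols: ~((P <-> R) <-> (S -> U)) xor Q

P <-> R = T <-> F = F
S -> U = F -> T = T
(P <-> R) <-> (S -> U) = F <-> T = F
~((P <-> R) <-> (S -> U)) = ~F = T
~((P <-> R) <-> (S -> U)) xor Q = T xor T = F
Thus S1 is false.

S2: Parsed as ~R -> ((U -> ~Q) -> P)

~R = ~F = T
~Q = ~T = F
U -> ~Q = T -> F = F
(U -> ~Q) -> P = F -> T = T
~R -> ((U -> ~Q) -> P) = T -> T = T
So S2 is true.

S3: Formalization: (P nand (U -> (Q nor ~S))) | ~R

~S = ~F = T
Q nor ~S = T nor T = F
U -> (Q nor ~S) = T -> F = F
P nand (U -> (Q nor ~S)) = T nand F = T
~R = ~F = T
(P nand (U -> (Q nor ~S))) | ~R = T | T = T
So S3 is true.

True statements: 2 (S2, S3).

2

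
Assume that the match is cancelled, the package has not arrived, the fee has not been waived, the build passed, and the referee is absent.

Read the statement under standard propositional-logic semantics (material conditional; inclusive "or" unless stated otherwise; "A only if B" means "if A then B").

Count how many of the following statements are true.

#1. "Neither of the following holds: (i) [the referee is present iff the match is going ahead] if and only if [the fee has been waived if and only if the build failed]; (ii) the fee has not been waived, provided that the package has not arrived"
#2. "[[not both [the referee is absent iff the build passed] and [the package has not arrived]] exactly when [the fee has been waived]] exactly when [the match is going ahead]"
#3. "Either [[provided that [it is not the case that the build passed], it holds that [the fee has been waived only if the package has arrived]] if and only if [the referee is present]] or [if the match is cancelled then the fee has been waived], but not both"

Let D = "the referee is present" (F), P = "the match is cancelled" (T), Q = "the fee has been waived" (F), L = "the build passed" (T), S = "the package has arrived" (F).

#1: This is ((D <-> ~P) <-> (Q <-> ~L)) nor (~S -> ~Q).

~P = ~T = F
D <-> ~P = F <-> F = T
~L = ~T = F
Q <-> ~L = F <-> F = T
(D <-> ~P) <-> (Q <-> ~L) = T <-> T = T
~S = ~F = T
~Q = ~F = T
~S -> ~Q = T -> T = T
((D <-> ~P) <-> (Q <-> ~L)) nor (~S -> ~Q) = T nor T = F
Thus #1 is false.

#2: This is (((~D <-> L) nand ~S) <-> Q) <-> ~P.

~D = ~F = T
~D <-> L = T <-> T = T
~S = ~F = T
(~D <-> L) nand ~S = T nand T = F
((~D <-> L) nand ~S) <-> Q = F <-> F = T
~P = ~T = F
(((~D <-> L) nand ~S) <-> Q) <-> ~P = T <-> F = F
So #2 is false.

#3: Formalization: ((~L -> (Q -> S)) <-> D) xor (P -> Q)

~L = ~T = F
Q -> S = F -> F = T
~L -> (Q -> S) = F -> T = T
(~L -> (Q -> S)) <-> D = T <-> F = F
P -> Q = T -> F = F
((~L -> (Q -> S)) <-> D) xor (P -> Q) = F xor F = F
Thus #3 is false.

Count: 0.

0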